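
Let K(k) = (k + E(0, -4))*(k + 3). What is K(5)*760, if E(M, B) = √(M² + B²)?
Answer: 54720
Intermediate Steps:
E(M, B) = √(B² + M²)
K(k) = (3 + k)*(4 + k) (K(k) = (k + √((-4)² + 0²))*(k + 3) = (k + √(16 + 0))*(3 + k) = (k + √16)*(3 + k) = (k + 4)*(3 + k) = (4 + k)*(3 + k) = (3 + k)*(4 + k))
K(5)*760 = (12 + 5² + 7*5)*760 = (12 + 25 + 35)*760 = 72*760 = 54720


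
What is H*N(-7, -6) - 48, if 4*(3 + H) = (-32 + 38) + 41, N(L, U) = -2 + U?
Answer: -118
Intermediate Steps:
H = 35/4 (H = -3 + ((-32 + 38) + 41)/4 = -3 + (6 + 41)/4 = -3 + (¼)*47 = -3 + 47/4 = 35/4 ≈ 8.7500)
H*N(-7, -6) - 48 = 35*(-2 - 6)/4 - 48 = (35/4)*(-8) - 48 = -70 - 48 = -118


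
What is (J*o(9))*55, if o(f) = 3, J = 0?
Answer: 0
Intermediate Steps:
(J*o(9))*55 = (0*3)*55 = 0*55 = 0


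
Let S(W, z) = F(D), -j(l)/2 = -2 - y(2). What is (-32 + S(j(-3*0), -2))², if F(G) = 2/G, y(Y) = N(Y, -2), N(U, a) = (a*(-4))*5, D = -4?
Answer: 4225/4 ≈ 1056.3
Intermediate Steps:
N(U, a) = -20*a (N(U, a) = -4*a*5 = -20*a)
y(Y) = 40 (y(Y) = -20*(-2) = 40)
j(l) = 84 (j(l) = -2*(-2 - 1*40) = -2*(-2 - 40) = -2*(-42) = 84)
S(W, z) = -½ (S(W, z) = 2/(-4) = 2*(-¼) = -½)
(-32 + S(j(-3*0), -2))² = (-32 - ½)² = (-65/2)² = 4225/4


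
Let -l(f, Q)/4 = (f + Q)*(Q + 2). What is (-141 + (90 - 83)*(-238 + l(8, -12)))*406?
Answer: -1188362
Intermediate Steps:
l(f, Q) = -4*(2 + Q)*(Q + f) (l(f, Q) = -4*(f + Q)*(Q + 2) = -4*(Q + f)*(2 + Q) = -4*(2 + Q)*(Q + f))
(-141 + (90 - 83)*(-238 + l(8, -12)))*406 = (-141 + (90 - 83)*(-238 + (-8*(-12) - 8*8 - 4*(-12)**2 - 4*(-12)*8)))*406 = (-141 + 7*(-238 + (96 - 64 - 4*144 + 384)))*406 = (-141 + 7*(-238 + (96 - 64 - 576 + 384)))*406 = (-141 + 7*(-238 - 160))*406 = (-141 + 7*(-398))*406 = (-141 - 2786)*406 = -2927*406 = -1188362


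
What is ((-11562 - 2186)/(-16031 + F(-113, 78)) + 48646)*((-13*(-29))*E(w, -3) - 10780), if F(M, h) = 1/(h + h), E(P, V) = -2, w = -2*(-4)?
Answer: -1403200651106332/2500835 ≈ -5.6109e+8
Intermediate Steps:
w = 8
F(M, h) = 1/(2*h)
((-11562 - 2186)/(-16031 + F(-113, 78)) + 48646)*((-13*(-29))*E(w, -3) - 10780) = ((-11562 - 2186)/(-16031 + (½)/78) + 48646)*(-13*(-29)*(-2) - 10780) = (-13748/(-16031 + (½)*(1/78)) + 48646)*(377*(-2) - 10780) = (-13748/(-16031 + 1/156) + 48646)*(-754 - 10780) = (-13748/(-2500835/156) + 48646)*(-11534) = (-13748*(-156/2500835) + 48646)*(-11534) = (2144688/2500835 + 48646)*(-11534) = (121657764098/2500835)*(-11534) = -1403200651106332/2500835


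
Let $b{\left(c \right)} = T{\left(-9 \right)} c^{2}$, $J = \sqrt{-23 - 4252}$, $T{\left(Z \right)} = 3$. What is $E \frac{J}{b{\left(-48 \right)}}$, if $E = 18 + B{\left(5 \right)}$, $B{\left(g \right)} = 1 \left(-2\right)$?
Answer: $\frac{5 i \sqrt{19}}{144} \approx 0.15135 i$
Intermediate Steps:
$J = 15 i \sqrt{19}$ ($J = \sqrt{-4275} = 15 i \sqrt{19} \approx 65.384 i$)
$B{\left(g \right)} = -2$
$b{\left(c \right)} = 3 c^{2}$
$E = 16$ ($E = 18 - 2 = 16$)
$E \frac{J}{b{\left(-48 \right)}} = 16 \frac{15 i \sqrt{19}}{3 \left(-48\right)^{2}} = 16 \frac{15 i \sqrt{19}}{3 \cdot 2304} = 16 \frac{15 i \sqrt{19}}{6912} = 16 \cdot 15 i \sqrt{19} \cdot \frac{1}{6912} = 16 \frac{5 i \sqrt{19}}{2304} = \frac{5 i \sqrt{19}}{144}$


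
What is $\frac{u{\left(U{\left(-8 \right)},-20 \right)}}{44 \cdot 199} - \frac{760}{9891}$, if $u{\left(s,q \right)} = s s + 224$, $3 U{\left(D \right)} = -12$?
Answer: $- \frac{1070180}{21651399} \approx -0.049428$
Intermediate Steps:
$U{\left(D \right)} = -4$ ($U{\left(D \right)} = \frac{1}{3} \left(-12\right) = -4$)
$u{\left(s,q \right)} = 224 + s^{2}$ ($u{\left(s,q \right)} = s^{2} + 224 = 224 + s^{2}$)
$\frac{u{\left(U{\left(-8 \right)},-20 \right)}}{44 \cdot 199} - \frac{760}{9891} = \frac{224 + \left(-4\right)^{2}}{44 \cdot 199} - \frac{760}{9891} = \frac{224 + 16}{8756} - \frac{760}{9891} = 240 \cdot \frac{1}{8756} - \frac{760}{9891} = \frac{60}{2189} - \frac{760}{9891} = - \frac{1070180}{21651399}$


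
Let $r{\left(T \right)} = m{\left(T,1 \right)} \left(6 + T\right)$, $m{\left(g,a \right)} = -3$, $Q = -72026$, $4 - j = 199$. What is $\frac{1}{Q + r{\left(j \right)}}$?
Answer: $- \frac{1}{71459} \approx -1.3994 \cdot 10^{-5}$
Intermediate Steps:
$j = -195$ ($j = 4 - 199 = -195$)
$r{\left(T \right)} = -18 - 3 T$ ($r{\left(T \right)} = - 3 \left(6 + T\right) = -18 - 3 T$)
$\frac{1}{Q + r{\left(j \right)}} = \frac{1}{-72026 - -567} = \frac{1}{-72026 + \left(-18 + 585\right)} = \frac{1}{-72026 + 567} = \frac{1}{-71459} = - \frac{1}{71459}$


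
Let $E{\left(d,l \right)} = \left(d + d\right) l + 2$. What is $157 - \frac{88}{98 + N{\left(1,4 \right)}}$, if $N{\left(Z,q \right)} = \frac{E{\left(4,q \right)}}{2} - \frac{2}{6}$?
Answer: $\frac{6718}{43} \approx 156.23$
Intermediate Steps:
$E{\left(d,l \right)} = 2 + 2 d l$ ($E{\left(d,l \right)} = 2 d l + 2 = 2 + 2 d l$)
$N{\left(Z,q \right)} = \frac{2}{3} + 4 q$ ($N{\left(Z,q \right)} = \frac{2 + 2 \cdot 4 q}{2} - \frac{2}{6} = \left(2 + 8 q\right) \frac{1}{2} - \frac{1}{3} = \left(1 + 4 q\right) - \frac{1}{3} = \frac{2}{3} + 4 q$)
$157 - \frac{88}{98 + N{\left(1,4 \right)}} = 157 - \frac{88}{98 + \left(\frac{2}{3} + 4 \cdot 4\right)} = 157 - \frac{88}{98 + \left(\frac{2}{3} + 16\right)} = 157 - \frac{88}{98 + \frac{50}{3}} = 157 - \frac{88}{\frac{344}{3}} = 157 - \frac{33}{43} = \frac{6718}{43}$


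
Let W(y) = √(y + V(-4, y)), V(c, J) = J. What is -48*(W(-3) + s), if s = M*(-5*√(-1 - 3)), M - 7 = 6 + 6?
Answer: 48*I*(190 - √6) ≈ 9002.4*I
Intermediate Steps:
M = 19 (M = 7 + (6 + 6) = 7 + 12 = 19)
W(y) = √2*√y (W(y) = √(y + y) = √(2*y) = √2*√y)
s = -190*I (s = 19*(-5*√(-1 - 3)) = 19*(-10*I) = -190*I ≈ -190.0*I)
-48*(W(-3) + s) = -48*(√2*√(-3) - 190*I) = -48*(√2*(I*√3) - 190*I) = -48*(I*√6 - 190*I) = -48*(-190*I + I*√6) = 9120*I - 48*I*√6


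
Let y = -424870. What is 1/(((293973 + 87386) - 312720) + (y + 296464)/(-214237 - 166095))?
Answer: 190166/13052868277 ≈ 1.4569e-5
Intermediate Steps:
1/(((293973 + 87386) - 312720) + (y + 296464)/(-214237 - 166095)) = 1/(((293973 + 87386) - 312720) + (-424870 + 296464)/(-214237 - 166095)) = 1/((381359 - 312720) - 128406/(-380332)) = 1/(68639 - 128406*(-1/380332)) = 1/(68639 + 64203/190166) = 1/(13052868277/190166) = 190166/13052868277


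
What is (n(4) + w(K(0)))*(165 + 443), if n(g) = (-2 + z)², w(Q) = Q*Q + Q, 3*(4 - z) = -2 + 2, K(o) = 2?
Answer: 6080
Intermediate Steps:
z = 4 (z = 4 - (-2 + 2)/3 = 4 - ⅓*0 = 4 + 0 = 4)
w(Q) = Q + Q² (w(Q) = Q² + Q = Q + Q²)
n(g) = 4 (n(g) = (-2 + 4)² = 2² = 4)
(n(4) + w(K(0)))*(165 + 443) = (4 + 2*(1 + 2))*(165 + 443) = (4 + 2*3)*608 = (4 + 6)*608 = 10*608 = 6080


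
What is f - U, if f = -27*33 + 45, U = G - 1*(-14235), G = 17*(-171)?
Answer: -12174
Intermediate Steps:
G = -2907
U = 11328 (U = -2907 - 1*(-14235) = -2907 + 14235 = 11328)
f = -846 (f = -891 + 45 = -846)
f - U = -846 - 1*11328 = -846 - 11328 = -12174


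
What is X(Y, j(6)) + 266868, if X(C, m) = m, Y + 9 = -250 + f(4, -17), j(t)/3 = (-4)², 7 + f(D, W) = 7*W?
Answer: 266916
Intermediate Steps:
f(D, W) = -7 + 7*W
j(t) = 48 (j(t) = 3*(-4)² = 3*16 = 48)
Y = -385 (Y = -9 + (-250 + (-7 + 7*(-17))) = -9 + (-250 + (-7 - 119)) = -9 + (-250 - 126) = -9 - 376 = -385)
X(Y, j(6)) + 266868 = 48 + 266868 = 266916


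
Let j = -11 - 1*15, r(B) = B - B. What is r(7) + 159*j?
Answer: -4134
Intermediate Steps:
r(B) = 0
j = -26 (j = -11 - 15 = -26)
r(7) + 159*j = 0 + 159*(-26) = 0 - 4134 = -4134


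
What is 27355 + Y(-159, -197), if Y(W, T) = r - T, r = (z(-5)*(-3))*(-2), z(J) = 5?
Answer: 27582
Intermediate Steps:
r = 30 (r = (5*(-3))*(-2) = -15*(-2) = 30)
Y(W, T) = 30 - T
27355 + Y(-159, -197) = 27355 + (30 - 1*(-197)) = 27355 + (30 + 197) = 27355 + 227 = 27582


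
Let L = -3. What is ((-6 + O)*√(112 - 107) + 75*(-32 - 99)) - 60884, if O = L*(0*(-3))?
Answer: -70709 - 6*√5 ≈ -70722.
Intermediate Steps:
O = 0 (O = -0*(-3) = -3*0 = 0)
((-6 + O)*√(112 - 107) + 75*(-32 - 99)) - 60884 = ((-6 + 0)*√(112 - 107) + 75*(-32 - 99)) - 60884 = (-6*√5 + 75*(-131)) - 60884 = (-6*√5 - 9825) - 60884 = (-9825 - 6*√5) - 60884 = -70709 - 6*√5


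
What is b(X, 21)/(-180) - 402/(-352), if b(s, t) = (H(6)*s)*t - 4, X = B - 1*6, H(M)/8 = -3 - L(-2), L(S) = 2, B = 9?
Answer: 120101/7920 ≈ 15.164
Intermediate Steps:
H(M) = -40 (H(M) = 8*(-3 - 1*2) = 8*(-3 - 2) = 8*(-5) = -40)
X = 3 (X = 9 - 1*6 = 9 - 6 = 3)
b(s, t) = -4 - 40*s*t (b(s, t) = (-40*s)*t - 4 = -40*s*t - 4 = -4 - 40*s*t)
b(X, 21)/(-180) - 402/(-352) = (-4 - 40*3*21)/(-180) - 402/(-352) = (-4 - 2520)*(-1/180) - 402*(-1/352) = -2524*(-1/180) + 201/176 = 631/45 + 201/176 = 120101/7920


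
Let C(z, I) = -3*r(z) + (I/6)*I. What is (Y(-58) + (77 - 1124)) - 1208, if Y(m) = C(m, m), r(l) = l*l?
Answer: -35359/3 ≈ -11786.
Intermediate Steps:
r(l) = l²
C(z, I) = -3*z² + I²/6 (C(z, I) = -3*z² + (I/6)*I = -3*z² + I²/6)
Y(m) = -17*m²/6 (Y(m) = -3*m² + m²/6 = -17*m²/6)
(Y(-58) + (77 - 1124)) - 1208 = (-17/6*(-58)² + (77 - 1124)) - 1208 = (-17/6*3364 - 1047) - 1208 = (-28594/3 - 1047) - 1208 = -31735/3 - 1208 = -35359/3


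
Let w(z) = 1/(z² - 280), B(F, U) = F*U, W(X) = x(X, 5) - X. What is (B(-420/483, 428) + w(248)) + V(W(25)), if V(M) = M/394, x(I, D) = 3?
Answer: -103258740821/277405944 ≈ -372.23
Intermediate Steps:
W(X) = 3 - X
V(M) = M/394 (V(M) = M*(1/394) = M/394)
w(z) = 1/(-280 + z²)
(B(-420/483, 428) + w(248)) + V(W(25)) = (-420/483*428 + 1/(-280 + 248²)) + (3 - 1*25)/394 = (-420*1/483*428 + 1/(-280 + 61504)) + (3 - 25)/394 = (-20/23*428 + 1/61224) + (1/394)*(-22) = (-8560/23 + 1/61224) - 11/197 = -524077417/1408152 - 11/197 = -103258740821/277405944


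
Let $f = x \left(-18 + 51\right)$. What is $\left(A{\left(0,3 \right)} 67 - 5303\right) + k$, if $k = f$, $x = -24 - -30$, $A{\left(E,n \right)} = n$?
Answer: $-4904$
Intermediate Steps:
$x = 6$ ($x = -24 + 30 = 6$)
$f = 198$ ($f = 6 \left(-18 + 51\right) = 6 \cdot 33 = 198$)
$k = 198$
$\left(A{\left(0,3 \right)} 67 - 5303\right) + k = \left(3 \cdot 67 - 5303\right) + 198 = \left(201 - 5303\right) + 198 = -5102 + 198 = -4904$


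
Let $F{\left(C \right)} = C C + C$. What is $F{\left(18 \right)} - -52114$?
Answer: $52456$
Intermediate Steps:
$F{\left(C \right)} = C + C^{2}$ ($F{\left(C \right)} = C^{2} + C = C + C^{2}$)
$F{\left(18 \right)} - -52114 = 18 \left(1 + 18\right) - -52114 = 18 \cdot 19 + 52114 = 342 + 52114 = 52456$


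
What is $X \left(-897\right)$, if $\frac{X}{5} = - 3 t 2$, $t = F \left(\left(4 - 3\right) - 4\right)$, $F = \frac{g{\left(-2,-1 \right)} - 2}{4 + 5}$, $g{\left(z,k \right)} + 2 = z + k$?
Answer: $62790$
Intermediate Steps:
$g{\left(z,k \right)} = -2 + k + z$ ($g{\left(z,k \right)} = -2 + \left(z + k\right) = -2 + \left(k + z\right) = -2 + k + z$)
$F = - \frac{7}{9}$ ($F = \frac{\left(-2 - 1 - 2\right) - 2}{4 + 5} = \frac{-5 - 2}{9} = \left(-7\right) \frac{1}{9} = - \frac{7}{9} \approx -0.77778$)
$t = \frac{7}{3}$ ($t = - \frac{7 \left(\left(4 - 3\right) - 4\right)}{9} = - \frac{7 \left(1 - 4\right)}{9} = \left(- \frac{7}{9}\right) \left(-3\right) = \frac{7}{3} \approx 2.3333$)
$X = -70$ ($X = 5 \left(- 3 \cdot \frac{7}{3} \cdot 2\right) = 5 \left(\left(-3\right) \frac{14}{3}\right) = 5 \left(-14\right) = -70$)
$X \left(-897\right) = \left(-70\right) \left(-897\right) = 62790$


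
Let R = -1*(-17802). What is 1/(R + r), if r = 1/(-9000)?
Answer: 9000/160217999 ≈ 5.6173e-5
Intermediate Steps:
R = 17802
r = -1/9000 ≈ -0.00011111
1/(R + r) = 1/(17802 - 1/9000) = 1/(160217999/9000) = 9000/160217999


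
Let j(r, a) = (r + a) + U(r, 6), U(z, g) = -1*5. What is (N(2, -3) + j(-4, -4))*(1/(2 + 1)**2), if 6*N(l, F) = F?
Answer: -3/2 ≈ -1.5000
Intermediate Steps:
N(l, F) = F/6
U(z, g) = -5
j(r, a) = -5 + a + r (j(r, a) = (r + a) - 5 = (a + r) - 5 = -5 + a + r)
(N(2, -3) + j(-4, -4))*(1/(2 + 1)**2) = ((1/6)*(-3) + (-5 - 4 - 4))*(1/(2 + 1)**2) = (-1/2 - 13)*(1/3**2) = -27/(2*9) = -27/2*1/9 = -3/2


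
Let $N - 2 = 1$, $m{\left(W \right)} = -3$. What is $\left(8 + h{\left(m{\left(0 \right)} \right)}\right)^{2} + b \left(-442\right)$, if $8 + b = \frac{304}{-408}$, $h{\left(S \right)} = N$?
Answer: $\frac{11959}{3} \approx 3986.3$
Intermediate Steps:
$N = 3$ ($N = 2 + 1 = 3$)
$h{\left(S \right)} = 3$
$b = - \frac{446}{51}$ ($b = -8 + \frac{304}{-408} = -8 + 304 \left(- \frac{1}{408}\right) = -8 - \frac{38}{51} = - \frac{446}{51} \approx -8.7451$)
$\left(8 + h{\left(m{\left(0 \right)} \right)}\right)^{2} + b \left(-442\right) = \left(8 + 3\right)^{2} - - \frac{11596}{3} = 11^{2} + \frac{11596}{3} = 121 + \frac{11596}{3} = \frac{11959}{3}$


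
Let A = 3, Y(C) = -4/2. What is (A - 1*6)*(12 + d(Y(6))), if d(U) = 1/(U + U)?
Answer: -141/4 ≈ -35.250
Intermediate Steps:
Y(C) = -2 (Y(C) = -4*½ = -2)
d(U) = 1/(2*U)
(A - 1*6)*(12 + d(Y(6))) = (3 - 1*6)*(12 + (½)/(-2)) = (3 - 6)*(12 + (½)*(-½)) = -3*(12 - ¼) = -3*47/4 = -141/4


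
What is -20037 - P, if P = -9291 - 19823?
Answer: 9077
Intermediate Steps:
P = -29114
-20037 - P = -20037 - 1*(-29114) = -20037 + 29114 = 9077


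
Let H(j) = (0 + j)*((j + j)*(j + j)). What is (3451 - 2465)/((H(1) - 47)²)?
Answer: 986/1849 ≈ 0.53326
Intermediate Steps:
H(j) = 4*j³ (H(j) = j*((2*j)*(2*j)) = j*(4*j²) = 4*j³)
(3451 - 2465)/((H(1) - 47)²) = (3451 - 2465)/((4*1³ - 47)²) = 986/((4*1 - 47)²) = 986/((4 - 47)²) = 986/((-43)²) = 986/1849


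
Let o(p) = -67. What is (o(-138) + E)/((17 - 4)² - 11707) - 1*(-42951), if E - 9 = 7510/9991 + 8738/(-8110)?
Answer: 20077224856437109/467444820690 ≈ 42951.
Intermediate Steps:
E = 351423916/40513505 (E = 9 + (7510/9991 + 8738/(-8110)) = 9 + (7510*(1/9991) + 8738*(-1/8110)) = 9 + (7510/9991 - 4369/4055) = 9 - 13197629/40513505 = 351423916/40513505 ≈ 8.6742)
(o(-138) + E)/((17 - 4)² - 11707) - 1*(-42951) = (-67 + 351423916/40513505)/((17 - 4)² - 11707) - 1*(-42951) = -2362980919/(40513505*(13² - 11707)) + 42951 = -2362980919/(40513505*(169 - 11707)) + 42951 = -2362980919/40513505/(-11538) + 42951 = -2362980919/40513505*(-1/11538) + 42951 = 2362980919/467444820690 + 42951 = 20077224856437109/467444820690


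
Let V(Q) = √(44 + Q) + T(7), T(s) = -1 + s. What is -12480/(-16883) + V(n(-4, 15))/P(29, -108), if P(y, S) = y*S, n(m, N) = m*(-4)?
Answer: 6497677/8812926 - √15/1566 ≈ 0.73482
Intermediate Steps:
n(m, N) = -4*m
P(y, S) = S*y
V(Q) = 6 + √(44 + Q) (V(Q) = √(44 + Q) + (-1 + 7) = √(44 + Q) + 6 = 6 + √(44 + Q))
-12480/(-16883) + V(n(-4, 15))/P(29, -108) = -12480/(-16883) + (6 + √(44 - 4*(-4)))/((-108*29)) = -12480*(-1/16883) + (6 + √(44 + 16))/(-3132) = 12480/16883 + (6 + √60)*(-1/3132) = 12480/16883 + (6 + 2*√15)*(-1/3132) = 12480/16883 + (-1/522 - √15/1566) = 6497677/8812926 - √15/1566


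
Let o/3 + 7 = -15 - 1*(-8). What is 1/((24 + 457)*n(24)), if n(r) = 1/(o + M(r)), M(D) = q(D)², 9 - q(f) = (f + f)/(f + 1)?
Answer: 5079/300625 ≈ 0.016895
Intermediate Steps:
o = -42 (o = -21 + 3*(-15 - 1*(-8)) = -21 + 3*(-15 + 8) = -21 + 3*(-7) = -21 - 21 = -42)
q(f) = 9 - 2*f/(1 + f) (q(f) = 9 - (f + f)/(f + 1) = 9 - 2*f/(1 + f))
M(D) = (9 + 7*D)²/(1 + D)² (M(D) = ((9 + 7*D)/(1 + D))² = (9 + 7*D)²/(1 + D)²)
n(r) = 1/(-42 + (9 + 7*r)²/(1 + r)²)
1/((24 + 457)*n(24)) = 1/((24 + 457)*(((1 + 24)²/((9 + 7*24)² - 42*(1 + 24)²)))) = 1/(481*((25²/((9 + 168)² - 42*25²)))) = 1/(481*((625/(177² - 42*625)))) = 1/(481*((625/(31329 - 26250)))) = 1/(481*((625/5079))) = 1/(481*((625*(1/5079)))) = 1/(481*(625/5079)) = (1/481)*(5079/625) = 5079/300625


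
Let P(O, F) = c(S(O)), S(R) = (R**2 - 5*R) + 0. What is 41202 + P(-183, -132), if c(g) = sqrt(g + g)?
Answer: 41202 + 2*sqrt(17202) ≈ 41464.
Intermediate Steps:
S(R) = R**2 - 5*R
c(g) = sqrt(2)*sqrt(g) (c(g) = sqrt(2*g) = sqrt(2)*sqrt(g))
P(O, F) = sqrt(2)*sqrt(O*(-5 + O))
41202 + P(-183, -132) = 41202 + sqrt(2)*sqrt(-183*(-5 - 183)) = 41202 + sqrt(2)*sqrt(-183*(-188)) = 41202 + sqrt(2)*sqrt(34404) = 41202 + sqrt(2)*(2*sqrt(8601)) = 41202 + 2*sqrt(17202)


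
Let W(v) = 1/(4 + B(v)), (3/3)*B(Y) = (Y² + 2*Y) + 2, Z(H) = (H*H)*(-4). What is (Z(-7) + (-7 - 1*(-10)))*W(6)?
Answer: -193/54 ≈ -3.5741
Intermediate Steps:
Z(H) = -4*H² (Z(H) = H²*(-4) = -4*H²)
B(Y) = 2 + Y² + 2*Y (B(Y) = (Y² + 2*Y) + 2 = 2 + Y² + 2*Y)
W(v) = 1/(6 + v² + 2*v) (W(v) = 1/(4 + (2 + v² + 2*v)) = 1/(6 + v² + 2*v))
(Z(-7) + (-7 - 1*(-10)))*W(6) = (-4*(-7)² + (-7 - 1*(-10)))/(6 + 6² + 2*6) = (-4*49 + (-7 + 10))/(6 + 36 + 12) = (-196 + 3)/54 = -193*1/54 = -193/54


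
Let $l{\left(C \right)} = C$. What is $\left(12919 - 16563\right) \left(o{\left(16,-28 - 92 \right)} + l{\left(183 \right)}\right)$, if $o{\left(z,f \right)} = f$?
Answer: $-229572$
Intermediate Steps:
$\left(12919 - 16563\right) \left(o{\left(16,-28 - 92 \right)} + l{\left(183 \right)}\right) = \left(12919 - 16563\right) \left(\left(-28 - 92\right) + 183\right) = - 3644 \left(\left(-28 - 92\right) + 183\right) = - 3644 \left(-120 + 183\right) = \left(-3644\right) 63 = -229572$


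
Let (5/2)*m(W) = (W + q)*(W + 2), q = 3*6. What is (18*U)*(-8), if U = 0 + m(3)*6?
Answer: -36288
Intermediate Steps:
q = 18
m(W) = 2*(2 + W)*(18 + W)/5 (m(W) = 2*((W + 18)*(W + 2))/5 = 2*((18 + W)*(2 + W))/5 = 2*((2 + W)*(18 + W))/5 = 2*(2 + W)*(18 + W)/5)
U = 252 (U = 0 + (72/5 + 8*3 + (⅖)*3²)*6 = 0 + (72/5 + 24 + (⅖)*9)*6 = 0 + (72/5 + 24 + 18/5)*6 = 0 + 42*6 = 0 + 252 = 252)
(18*U)*(-8) = (18*252)*(-8) = 4536*(-8) = -36288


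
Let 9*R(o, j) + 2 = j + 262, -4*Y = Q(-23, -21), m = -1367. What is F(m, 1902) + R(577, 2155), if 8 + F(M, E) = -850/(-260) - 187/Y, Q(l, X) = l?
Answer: 414559/1794 ≈ 231.08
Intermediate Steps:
Y = 23/4 (Y = -¼*(-23) = 23/4 ≈ 5.7500)
R(o, j) = 260/9 + j/9 (R(o, j) = -2/9 + (j + 262)/9 = -2/9 + (262 + j)/9 = -2/9 + (262/9 + j/9) = 260/9 + j/9)
F(M, E) = -22277/598 (F(M, E) = -8 + (-850/(-260) - 187/23/4) = -8 + (-850*(-1/260) - 187*4/23) = -8 + (85/26 - 748/23) = -8 - 17493/598 = -22277/598)
F(m, 1902) + R(577, 2155) = -22277/598 + (260/9 + (⅑)*2155) = -22277/598 + (260/9 + 2155/9) = -22277/598 + 805/3 = 414559/1794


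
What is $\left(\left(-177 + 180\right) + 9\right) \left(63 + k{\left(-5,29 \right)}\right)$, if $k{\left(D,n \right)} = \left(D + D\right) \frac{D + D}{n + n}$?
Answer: $\frac{22524}{29} \approx 776.69$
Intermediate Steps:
$k{\left(D,n \right)} = \frac{2 D^{2}}{n}$ ($k{\left(D,n \right)} = 2 D \frac{2 D}{2 n} = 2 D 2 D \frac{1}{2 n} = 2 D \frac{D}{n} = \frac{2 D^{2}}{n}$)
$\left(\left(-177 + 180\right) + 9\right) \left(63 + k{\left(-5,29 \right)}\right) = \left(\left(-177 + 180\right) + 9\right) \left(63 + \frac{2 \left(-5\right)^{2}}{29}\right) = \left(3 + 9\right) \left(63 + 2 \cdot 25 \cdot \frac{1}{29}\right) = 12 \left(63 + \frac{50}{29}\right) = 12 \cdot \frac{1877}{29} = \frac{22524}{29}$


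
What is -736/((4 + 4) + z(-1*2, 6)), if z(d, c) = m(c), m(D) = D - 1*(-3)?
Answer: -736/17 ≈ -43.294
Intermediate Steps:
m(D) = 3 + D (m(D) = D + 3 = 3 + D)
z(d, c) = 3 + c
-736/((4 + 4) + z(-1*2, 6)) = -736/((4 + 4) + (3 + 6)) = -736/(8 + 9) = -736/17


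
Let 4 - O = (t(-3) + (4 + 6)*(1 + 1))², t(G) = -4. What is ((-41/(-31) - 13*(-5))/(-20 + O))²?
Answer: 66049/1110916 ≈ 0.059455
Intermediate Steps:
O = -252 (O = 4 - (-4 + (4 + 6)*(1 + 1))² = 4 - (-4 + 10*2)² = 4 - (-4 + 20)² = 4 - 1*16² = 4 - 1*256 = 4 - 256 = -252)
((-41/(-31) - 13*(-5))/(-20 + O))² = ((-41/(-31) - 13*(-5))/(-20 - 252))² = ((-41*(-1/31) + 65)/(-272))² = ((41/31 + 65)*(-1/272))² = ((2056/31)*(-1/272))² = (-257/1054)² = 66049/1110916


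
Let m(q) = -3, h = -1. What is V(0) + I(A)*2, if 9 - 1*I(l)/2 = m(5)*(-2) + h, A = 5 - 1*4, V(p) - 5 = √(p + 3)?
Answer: 21 + √3 ≈ 22.732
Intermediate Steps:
V(p) = 5 + √(3 + p) (V(p) = 5 + √(p + 3) = 5 + √(3 + p))
A = 1 (A = 5 - 4 = 1)
I(l) = 8 (I(l) = 18 - 2*(-3*(-2) - 1) = 18 - 2*(6 - 1) = 18 - 2*5 = 18 - 10 = 8)
V(0) + I(A)*2 = (5 + √(3 + 0)) + 8*2 = (5 + √3) + 16 = 21 + √3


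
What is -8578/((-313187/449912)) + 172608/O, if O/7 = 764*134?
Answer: 49389005037208/4007854039 ≈ 12323.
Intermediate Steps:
O = 716632 (O = 7*(764*134) = 7*102376 = 716632)
-8578/((-313187/449912)) + 172608/O = -8578/((-313187/449912)) + 172608/716632 = -8578/((-313187*1/449912)) + 172608*(1/716632) = -8578/(-313187/449912) + 21576/89579 = -8578*(-449912/313187) + 21576/89579 = 3859345136/313187 + 21576/89579 = 49389005037208/4007854039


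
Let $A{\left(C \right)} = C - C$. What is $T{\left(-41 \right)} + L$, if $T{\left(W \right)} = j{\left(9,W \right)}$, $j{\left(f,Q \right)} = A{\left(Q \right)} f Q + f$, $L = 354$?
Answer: $363$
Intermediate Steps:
$A{\left(C \right)} = 0$
$j{\left(f,Q \right)} = f$ ($j{\left(f,Q \right)} = 0 f Q + f = 0 Q + f = 0 + f = f$)
$T{\left(W \right)} = 9$
$T{\left(-41 \right)} + L = 9 + 354 = 363$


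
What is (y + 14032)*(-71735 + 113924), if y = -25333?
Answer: -476777889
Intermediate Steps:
(y + 14032)*(-71735 + 113924) = (-25333 + 14032)*(-71735 + 113924) = -11301*42189 = -476777889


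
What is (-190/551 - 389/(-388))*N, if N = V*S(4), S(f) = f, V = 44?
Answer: 325644/2813 ≈ 115.76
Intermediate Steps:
N = 176 (N = 44*4 = 176)
(-190/551 - 389/(-388))*N = (-190/551 - 389/(-388))*176 = (-190*1/551 - 389*(-1/388))*176 = (-10/29 + 389/388)*176 = (7401/11252)*176 = 325644/2813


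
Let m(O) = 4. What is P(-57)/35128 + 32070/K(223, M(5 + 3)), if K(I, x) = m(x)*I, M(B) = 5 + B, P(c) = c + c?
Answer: 140806659/3916772 ≈ 35.950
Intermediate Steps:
P(c) = 2*c
K(I, x) = 4*I
P(-57)/35128 + 32070/K(223, M(5 + 3)) = (2*(-57))/35128 + 32070/((4*223)) = -114*1/35128 + 32070/892 = -57/17564 + 32070*(1/892) = -57/17564 + 16035/446 = 140806659/3916772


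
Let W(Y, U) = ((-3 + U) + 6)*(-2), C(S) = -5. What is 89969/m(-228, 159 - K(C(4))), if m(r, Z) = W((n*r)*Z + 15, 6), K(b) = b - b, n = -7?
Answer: -89969/18 ≈ -4998.3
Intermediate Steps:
W(Y, U) = -6 - 2*U (W(Y, U) = (3 + U)*(-2) = -6 - 2*U)
K(b) = 0
m(r, Z) = -18 (m(r, Z) = -6 - 2*6 = -6 - 12 = -18)
89969/m(-228, 159 - K(C(4))) = 89969/(-18) = 89969*(-1/18) = -89969/18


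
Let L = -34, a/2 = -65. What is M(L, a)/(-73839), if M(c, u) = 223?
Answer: -223/73839 ≈ -0.0030201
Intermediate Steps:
a = -130 (a = 2*(-65) = -130)
M(L, a)/(-73839) = 223/(-73839) = 223*(-1/73839) = -223/73839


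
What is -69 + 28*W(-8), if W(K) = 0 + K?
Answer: -293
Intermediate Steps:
W(K) = K
-69 + 28*W(-8) = -69 + 28*(-8) = -69 - 224 = -293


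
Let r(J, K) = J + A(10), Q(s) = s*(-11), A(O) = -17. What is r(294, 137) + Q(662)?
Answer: -7005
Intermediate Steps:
Q(s) = -11*s
r(J, K) = -17 + J (r(J, K) = J - 17 = -17 + J)
r(294, 137) + Q(662) = (-17 + 294) - 11*662 = 277 - 7282 = -7005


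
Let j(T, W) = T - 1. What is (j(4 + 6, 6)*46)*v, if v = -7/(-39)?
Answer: 966/13 ≈ 74.308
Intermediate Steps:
v = 7/39 (v = -7*(-1/39) = 7/39 ≈ 0.17949)
j(T, W) = -1 + T
(j(4 + 6, 6)*46)*v = ((-1 + (4 + 6))*46)*(7/39) = ((-1 + 10)*46)*(7/39) = (9*46)*(7/39) = 414*(7/39) = 966/13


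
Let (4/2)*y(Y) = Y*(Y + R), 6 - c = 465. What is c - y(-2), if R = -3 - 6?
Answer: -470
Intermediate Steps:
R = -9
c = -459 (c = 6 - 1*465 = 6 - 465 = -459)
y(Y) = Y*(-9 + Y)/2 (y(Y) = (Y*(Y - 9))/2 = (Y*(-9 + Y))/2 = Y*(-9 + Y)/2)
c - y(-2) = -459 - (-2)*(-9 - 2)/2 = -459 - (-2)*(-11)/2 = -459 - 1*11 = -459 - 11 = -470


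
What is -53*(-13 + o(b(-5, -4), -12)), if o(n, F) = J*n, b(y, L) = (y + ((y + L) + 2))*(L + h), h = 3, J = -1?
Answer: 1325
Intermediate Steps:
b(y, L) = (3 + L)*(2 + L + 2*y) (b(y, L) = (y + ((y + L) + 2))*(L + 3) = (y + ((L + y) + 2))*(3 + L) = (y + (2 + L + y))*(3 + L) = (2 + L + 2*y)*(3 + L) = (3 + L)*(2 + L + 2*y))
o(n, F) = -n
-53*(-13 + o(b(-5, -4), -12)) = -53*(-13 - (6 + (-4)² + 5*(-4) + 6*(-5) + 2*(-4)*(-5))) = -53*(-13 - (6 + 16 - 20 - 30 + 40)) = -53*(-13 - 1*12) = -53*(-13 - 12) = -53*(-25) = 1325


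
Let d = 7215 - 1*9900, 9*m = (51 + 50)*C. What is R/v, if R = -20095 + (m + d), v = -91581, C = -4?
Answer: 205424/824229 ≈ 0.24923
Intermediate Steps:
m = -404/9 (m = ((51 + 50)*(-4))/9 = (101*(-4))/9 = (⅑)*(-404) = -404/9 ≈ -44.889)
d = -2685 (d = 7215 - 9900 = -2685)
R = -205424/9 (R = -20095 + (-404/9 - 2685) = -20095 - 24569/9 = -205424/9 ≈ -22825.)
R/v = -205424/9/(-91581) = -205424/9*(-1/91581) = 205424/824229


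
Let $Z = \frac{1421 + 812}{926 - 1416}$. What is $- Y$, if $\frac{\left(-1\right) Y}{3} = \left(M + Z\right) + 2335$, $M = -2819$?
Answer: $- \frac{102597}{70} \approx -1465.7$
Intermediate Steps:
$Z = - \frac{319}{70}$ ($Z = \frac{2233}{-490} = 2233 \left(- \frac{1}{490}\right) = - \frac{319}{70} \approx -4.5571$)
$Y = \frac{102597}{70}$ ($Y = - 3 \left(\left(-2819 - \frac{319}{70}\right) + 2335\right) = - 3 \left(- \frac{197649}{70} + 2335\right) = \left(-3\right) \left(- \frac{34199}{70}\right) = \frac{102597}{70} \approx 1465.7$)
$- Y = \left(-1\right) \frac{102597}{70} = - \frac{102597}{70}$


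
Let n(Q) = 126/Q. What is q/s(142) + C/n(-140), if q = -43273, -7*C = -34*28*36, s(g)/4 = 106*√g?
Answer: -5440 - 43273*√142/60208 ≈ -5448.6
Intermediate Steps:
s(g) = 424*√g (s(g) = 4*(106*√g) = 424*√g)
C = 4896 (C = -(-34*28)*36/7 = -(-136)*36 = -⅐*(-34272) = 4896)
q/s(142) + C/n(-140) = -43273*√142/60208 + 4896/((126/(-140))) = -43273*√142/60208 + 4896/((126*(-1/140))) = -43273*√142/60208 + 4896/(-9/10) = -43273*√142/60208 + 4896*(-10/9) = -43273*√142/60208 - 5440 = -5440 - 43273*√142/60208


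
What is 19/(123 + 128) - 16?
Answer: -3997/251 ≈ -15.924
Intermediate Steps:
19/(123 + 128) - 16 = 19/251 - 16 = -3997/251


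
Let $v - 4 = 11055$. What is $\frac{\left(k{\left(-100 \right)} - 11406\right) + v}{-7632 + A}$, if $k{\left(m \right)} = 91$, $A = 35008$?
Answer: $- \frac{16}{1711} \approx -0.0093513$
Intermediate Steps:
$v = 11059$ ($v = 4 + 11055 = 11059$)
$\frac{\left(k{\left(-100 \right)} - 11406\right) + v}{-7632 + A} = \frac{\left(91 - 11406\right) + 11059}{-7632 + 35008} = \frac{\left(91 - 11406\right) + 11059}{27376} = \left(-11315 + 11059\right) \frac{1}{27376} = \left(-256\right) \frac{1}{27376} = - \frac{16}{1711}$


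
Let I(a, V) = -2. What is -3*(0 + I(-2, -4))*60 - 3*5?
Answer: 345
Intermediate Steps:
-3*(0 + I(-2, -4))*60 - 3*5 = -3*(0 - 2)*60 - 3*5 = -3*(-2)*60 - 15 = 6*60 - 15 = 360 - 15 = 345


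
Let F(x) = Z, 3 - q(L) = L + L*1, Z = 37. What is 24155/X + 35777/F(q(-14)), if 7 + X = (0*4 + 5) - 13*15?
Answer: 6154334/7289 ≈ 844.33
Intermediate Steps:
q(L) = 3 - 2*L (q(L) = 3 - (L + L*1) = 3 - (L + L) = 3 - 2*L)
F(x) = 37
X = -197 (X = -7 + ((0*4 + 5) - 13*15) = -7 + ((0 + 5) - 195) = -7 + (5 - 195) = -7 - 190 = -197)
24155/X + 35777/F(q(-14)) = 24155/(-197) + 35777/37 = 24155*(-1/197) + 35777*(1/37) = -24155/197 + 35777/37 = 6154334/7289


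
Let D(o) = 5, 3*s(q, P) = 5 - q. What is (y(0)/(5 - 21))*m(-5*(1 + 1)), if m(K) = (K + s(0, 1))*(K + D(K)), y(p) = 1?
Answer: -125/48 ≈ -2.6042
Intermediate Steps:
s(q, P) = 5/3 - q/3 (s(q, P) = (5 - q)/3 = 5/3 - q/3)
m(K) = (5 + K)*(5/3 + K) (m(K) = (K + (5/3 - ⅓*0))*(K + 5) = (K + (5/3 + 0))*(5 + K) = (K + 5/3)*(5 + K) = (5/3 + K)*(5 + K) = (5 + K)*(5/3 + K))
(y(0)/(5 - 21))*m(-5*(1 + 1)) = (1/(5 - 21))*(25/3 + (-5*(1 + 1))² + 20*(-5*(1 + 1))/3) = (1/(-16))*(25/3 + (-5*2)² + 20*(-5*2)/3) = (-1/16*1)*(25/3 + (-10)² + (20/3)*(-10)) = -(25/3 + 100 - 200/3)/16 = -1/16*125/3 = -125/48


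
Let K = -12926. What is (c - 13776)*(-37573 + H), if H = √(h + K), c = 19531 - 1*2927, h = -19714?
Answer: -106256444 + 22624*I*√510 ≈ -1.0626e+8 + 5.1092e+5*I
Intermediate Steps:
c = 16604 (c = 19531 - 2927 = 16604)
H = 8*I*√510 (H = √(-19714 - 12926) = √(-32640) = 8*I*√510 ≈ 180.67*I)
(c - 13776)*(-37573 + H) = (16604 - 13776)*(-37573 + 8*I*√510) = 2828*(-37573 + 8*I*√510) = -106256444 + 22624*I*√510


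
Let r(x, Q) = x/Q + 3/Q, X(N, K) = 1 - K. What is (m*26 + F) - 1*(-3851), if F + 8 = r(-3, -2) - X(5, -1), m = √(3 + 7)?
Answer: 3841 + 26*√10 ≈ 3923.2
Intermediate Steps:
r(x, Q) = 3/Q + x/Q
m = √10 ≈ 3.1623
F = -10 (F = -8 + ((3 - 3)/(-2) - (1 - 1*(-1))) = -8 + (-½*0 - (1 + 1)) = -8 + (0 - 1*2) = -8 + (0 - 2) = -8 - 2 = -10)
(m*26 + F) - 1*(-3851) = (√10*26 - 10) - 1*(-3851) = (26*√10 - 10) + 3851 = (-10 + 26*√10) + 3851 = 3841 + 26*√10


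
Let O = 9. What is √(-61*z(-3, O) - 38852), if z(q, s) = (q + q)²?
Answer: 2*I*√10262 ≈ 202.6*I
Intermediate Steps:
z(q, s) = 4*q² (z(q, s) = (2*q)² = 4*q²)
√(-61*z(-3, O) - 38852) = √(-244*(-3)² - 38852) = √(-244*9 - 38852) = √(-61*36 - 38852) = √(-2196 - 38852) = √(-41048) = 2*I*√10262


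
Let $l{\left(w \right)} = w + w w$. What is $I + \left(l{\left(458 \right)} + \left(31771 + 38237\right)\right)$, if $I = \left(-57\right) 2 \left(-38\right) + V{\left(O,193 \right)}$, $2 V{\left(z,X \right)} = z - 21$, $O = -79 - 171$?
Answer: $\frac{568853}{2} \approx 2.8443 \cdot 10^{5}$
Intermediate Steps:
$O = -250$ ($O = -79 - 171 = -250$)
$l{\left(w \right)} = w + w^{2}$
$V{\left(z,X \right)} = - \frac{21}{2} + \frac{z}{2}$ ($V{\left(z,X \right)} = \frac{z - 21}{2} = \frac{-21 + z}{2} = - \frac{21}{2} + \frac{z}{2}$)
$I = \frac{8393}{2}$ ($I = \left(-57\right) 2 \left(-38\right) + \left(- \frac{21}{2} + \frac{1}{2} \left(-250\right)\right) = \left(-114\right) \left(-38\right) - \frac{271}{2} = 4332 - \frac{271}{2} = \frac{8393}{2} \approx 4196.5$)
$I + \left(l{\left(458 \right)} + \left(31771 + 38237\right)\right) = \frac{8393}{2} + \left(458 \left(1 + 458\right) + \left(31771 + 38237\right)\right) = \frac{8393}{2} + \left(458 \cdot 459 + 70008\right) = \frac{8393}{2} + \left(210222 + 70008\right) = \frac{8393}{2} + 280230 = \frac{568853}{2}$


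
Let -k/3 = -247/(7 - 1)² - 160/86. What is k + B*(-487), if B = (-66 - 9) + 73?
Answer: 516085/516 ≈ 1000.2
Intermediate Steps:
B = -2 (B = -75 + 73 = -2)
k = 13501/516 (k = -3*(-247/(7 - 1)² - 160/86) = -3*(-247/(6²) - 160*1/86) = -3*(-247/36 - 80/43) = -3*(-13501/1548) = 13501/516 ≈ 26.165)
k + B*(-487) = 13501/516 - 2*(-487) = 13501/516 + 974 = 516085/516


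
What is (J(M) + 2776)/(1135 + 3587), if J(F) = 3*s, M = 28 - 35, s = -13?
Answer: 2737/4722 ≈ 0.57963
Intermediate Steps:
M = -7
J(F) = -39 (J(F) = 3*(-13) = -39)
(J(M) + 2776)/(1135 + 3587) = (-39 + 2776)/(1135 + 3587) = 2737/4722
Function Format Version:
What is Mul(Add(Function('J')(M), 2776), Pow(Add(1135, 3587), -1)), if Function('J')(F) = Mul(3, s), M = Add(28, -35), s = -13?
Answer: Rational(2737, 4722) ≈ 0.57963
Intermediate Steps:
M = -7
Function('J')(F) = -39 (Function('J')(F) = Mul(3, -13) = -39)
Mul(Add(Function('J')(M), 2776), Pow(Add(1135, 3587), -1)) = Mul(Add(-39, 2776), Pow(Add(1135, 3587), -1)) = Mul(2737, Pow(4722, -1)) = Mul(2737, Rational(1, 4722)) = Rational(2737, 4722)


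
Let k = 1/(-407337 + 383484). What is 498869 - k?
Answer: 11899522258/23853 ≈ 4.9887e+5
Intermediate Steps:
k = -1/23853 (k = 1/(-23853) = -1/23853 ≈ -4.1923e-5)
498869 - k = 498869 - 1*(-1/23853) = 498869 + 1/23853 = 11899522258/23853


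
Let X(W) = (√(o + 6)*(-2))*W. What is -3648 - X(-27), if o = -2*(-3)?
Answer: -3648 - 108*√3 ≈ -3835.1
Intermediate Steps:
o = 6
X(W) = -4*W*√3 (X(W) = (√(6 + 6)*(-2))*W = (√12*(-2))*W = ((2*√3)*(-2))*W = (-4*√3)*W = -4*W*√3)
-3648 - X(-27) = -3648 - (-4)*(-27)*√3 = -3648 - 108*√3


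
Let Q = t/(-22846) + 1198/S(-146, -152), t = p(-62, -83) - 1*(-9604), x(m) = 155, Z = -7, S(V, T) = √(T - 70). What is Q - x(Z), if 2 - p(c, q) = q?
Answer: -3550819/22846 - 599*I*√222/111 ≈ -155.42 - 80.405*I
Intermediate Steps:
S(V, T) = √(-70 + T)
p(c, q) = 2 - q
t = 9689 (t = (2 - 1*(-83)) - 1*(-9604) = (2 + 83) + 9604 = 85 + 9604 = 9689)
Q = -9689/22846 - 599*I*√222/111 (Q = 9689/(-22846) + 1198/(√(-70 - 152)) = 9689*(-1/22846) + 1198/(√(-222)) = -9689/22846 + 1198/((I*√222)) = -9689/22846 + 1198*(-I*√222/222) = -9689/22846 - 599*I*√222/111 ≈ -0.4241 - 80.405*I)
Q - x(Z) = (-9689/22846 - 599*I*√222/111) - 1*155 = (-9689/22846 - 599*I*√222/111) - 155 = -3550819/22846 - 599*I*√222/111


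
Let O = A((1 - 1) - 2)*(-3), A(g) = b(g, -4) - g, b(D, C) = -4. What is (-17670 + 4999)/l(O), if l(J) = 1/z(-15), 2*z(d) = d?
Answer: 190065/2 ≈ 95033.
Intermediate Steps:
z(d) = d/2
A(g) = -4 - g
O = 6 (O = (-4 - ((1 - 1) - 2))*(-3) = (-4 - (0 - 2))*(-3) = (-4 - 1*(-2))*(-3) = (-4 + 2)*(-3) = -2*(-3) = 6)
l(J) = -2/15 (l(J) = 1/((½)*(-15)) = 1/(-15/2) = -2/15)
(-17670 + 4999)/l(O) = (-17670 + 4999)/(-2/15) = -12671*(-15/2) = 190065/2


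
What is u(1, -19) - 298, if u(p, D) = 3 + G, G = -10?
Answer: -305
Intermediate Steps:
u(p, D) = -7 (u(p, D) = 3 - 10 = -7)
u(1, -19) - 298 = -7 - 298 = -305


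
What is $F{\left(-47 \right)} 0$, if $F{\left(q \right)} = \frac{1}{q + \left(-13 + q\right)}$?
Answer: $0$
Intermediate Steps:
$F{\left(q \right)} = \frac{1}{-13 + 2 q}$
$F{\left(-47 \right)} 0 = \frac{1}{-13 + 2 \left(-47\right)} 0 = \frac{1}{-13 - 94} \cdot 0 = \frac{1}{-107} \cdot 0 = \left(- \frac{1}{107}\right) 0 = 0$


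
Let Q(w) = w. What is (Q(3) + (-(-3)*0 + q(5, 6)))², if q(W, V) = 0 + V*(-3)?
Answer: 225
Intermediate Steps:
q(W, V) = -3*V (q(W, V) = 0 - 3*V = -3*V)
(Q(3) + (-(-3)*0 + q(5, 6)))² = (3 + (-(-3)*0 - 3*6))² = (3 + (-3*0 - 18))² = (3 + (0 - 18))² = (3 - 18)² = (-15)² = 225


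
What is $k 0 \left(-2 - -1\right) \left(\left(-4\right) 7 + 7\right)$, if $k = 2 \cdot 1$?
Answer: $0$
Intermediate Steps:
$k = 2$
$k 0 \left(-2 - -1\right) \left(\left(-4\right) 7 + 7\right) = 2 \cdot 0 \left(-2 - -1\right) \left(\left(-4\right) 7 + 7\right) = 2 \cdot 0 \left(-2 + \left(-4 + 5\right)\right) \left(-28 + 7\right) = 2 \cdot 0 \left(-2 + 1\right) \left(-21\right) = 2 \cdot 0 \left(-1\right) \left(-21\right) = 2 \cdot 0 \left(-21\right) = 0 \left(-21\right) = 0$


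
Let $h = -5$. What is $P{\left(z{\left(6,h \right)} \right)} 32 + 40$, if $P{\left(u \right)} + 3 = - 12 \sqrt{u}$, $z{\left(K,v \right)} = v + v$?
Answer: $-56 - 384 i \sqrt{10} \approx -56.0 - 1214.3 i$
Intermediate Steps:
$z{\left(K,v \right)} = 2 v$
$P{\left(u \right)} = -3 - 12 \sqrt{u}$
$P{\left(z{\left(6,h \right)} \right)} 32 + 40 = \left(-3 - 12 \sqrt{2 \left(-5\right)}\right) 32 + 40 = \left(-3 - 12 \sqrt{-10}\right) 32 + 40 = \left(-3 - 12 i \sqrt{10}\right) 32 + 40 = \left(-96 - 384 i \sqrt{10}\right) + 40 = -56 - 384 i \sqrt{10}$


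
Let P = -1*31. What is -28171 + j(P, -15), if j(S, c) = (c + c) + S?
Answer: -28232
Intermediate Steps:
P = -31
j(S, c) = S + 2*c (j(S, c) = 2*c + S = S + 2*c)
-28171 + j(P, -15) = -28171 + (-31 + 2*(-15)) = -28171 + (-31 - 30) = -28171 - 61 = -28232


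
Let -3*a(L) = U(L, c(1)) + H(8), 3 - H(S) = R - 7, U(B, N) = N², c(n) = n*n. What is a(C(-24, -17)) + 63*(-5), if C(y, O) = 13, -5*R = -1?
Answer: -1593/5 ≈ -318.60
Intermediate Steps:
R = ⅕ (R = -⅕*(-1) = ⅕ ≈ 0.20000)
c(n) = n²
H(S) = 49/5 (H(S) = 3 - (⅕ - 7) = 3 - 1*(-34/5) = 3 + 34/5 = 49/5)
a(L) = -18/5 (a(L) = -((1²)² + 49/5)/3 = -(1² + 49/5)/3 = -(1 + 49/5)/3 = -⅓*54/5 = -18/5)
a(C(-24, -17)) + 63*(-5) = -18/5 + 63*(-5) = -18/5 - 315 = -1593/5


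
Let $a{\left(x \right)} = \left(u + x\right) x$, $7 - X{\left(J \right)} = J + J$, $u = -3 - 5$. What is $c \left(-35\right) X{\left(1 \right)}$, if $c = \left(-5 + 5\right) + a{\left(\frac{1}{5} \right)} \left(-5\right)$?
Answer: $-1365$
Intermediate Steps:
$u = -8$
$X{\left(J \right)} = 7 - 2 J$ ($X{\left(J \right)} = 7 - \left(J + J\right) = 7 - 2 J$)
$a{\left(x \right)} = x \left(-8 + x\right)$ ($a{\left(x \right)} = \left(-8 + x\right) x = x \left(-8 + x\right)$)
$c = \frac{39}{5}$ ($c = \left(-5 + 5\right) + \frac{-8 + \frac{1}{5}}{5} \left(-5\right) = 0 + \frac{-8 + \frac{1}{5}}{5} \left(-5\right) = 0 + \frac{1}{5} \left(- \frac{39}{5}\right) \left(-5\right) = 0 - - \frac{39}{5} = 0 + \frac{39}{5} = \frac{39}{5} \approx 7.8$)
$c \left(-35\right) X{\left(1 \right)} = \frac{39}{5} \left(-35\right) \left(7 - 2\right) = - 273 \left(7 - 2\right) = \left(-273\right) 5 = -1365$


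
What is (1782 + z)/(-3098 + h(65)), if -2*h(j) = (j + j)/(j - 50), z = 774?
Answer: -7668/9307 ≈ -0.82390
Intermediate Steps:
h(j) = -j/(-50 + j) (h(j) = -(j + j)/(2*(j - 50)) = -2*j/(2*(-50 + j)) = -j/(-50 + j))
(1782 + z)/(-3098 + h(65)) = (1782 + 774)/(-3098 - 1*65/(-50 + 65)) = 2556/(-3098 - 1*65/15) = 2556/(-3098 - 1*65*1/15) = 2556/(-3098 - 13/3) = 2556/(-9307/3) = 2556*(-3/9307) = -7668/9307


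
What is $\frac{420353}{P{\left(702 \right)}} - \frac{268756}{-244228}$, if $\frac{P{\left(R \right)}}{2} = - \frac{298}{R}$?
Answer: $- \frac{9008568063149}{18194986} \approx -4.9511 \cdot 10^{5}$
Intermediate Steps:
$P{\left(R \right)} = - \frac{596}{R}$ ($P{\left(R \right)} = 2 \left(- \frac{298}{R}\right) = - \frac{596}{R}$)
$\frac{420353}{P{\left(702 \right)}} - \frac{268756}{-244228} = \frac{420353}{\left(-596\right) \frac{1}{702}} - \frac{268756}{-244228} = \frac{420353}{\left(-596\right) \frac{1}{702}} - - \frac{67189}{61057} = \frac{420353}{- \frac{298}{351}} + \frac{67189}{61057} = 420353 \left(- \frac{351}{298}\right) + \frac{67189}{61057} = - \frac{147543903}{298} + \frac{67189}{61057} = - \frac{9008568063149}{18194986}$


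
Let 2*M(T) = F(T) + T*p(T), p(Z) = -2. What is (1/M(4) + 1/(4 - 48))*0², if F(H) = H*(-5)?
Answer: 0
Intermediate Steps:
F(H) = -5*H
M(T) = -7*T/2 (M(T) = (-5*T + T*(-2))/2 = (-5*T - 2*T)/2 = (-7*T)/2 = -7*T/2)
(1/M(4) + 1/(4 - 48))*0² = (1/(-7/2*4) + 1/(4 - 48))*0² = (1/(-14) + 1/(-44))*0 = (-1/14 - 1/44)*0 = -29/308*0 = 0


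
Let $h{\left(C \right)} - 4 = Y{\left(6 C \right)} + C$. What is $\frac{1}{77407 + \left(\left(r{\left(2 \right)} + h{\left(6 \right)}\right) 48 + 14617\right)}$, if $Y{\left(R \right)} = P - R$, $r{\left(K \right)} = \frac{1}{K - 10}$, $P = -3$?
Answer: $\frac{1}{90626} \approx 1.1034 \cdot 10^{-5}$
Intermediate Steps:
$r{\left(K \right)} = \frac{1}{-10 + K}$
$Y{\left(R \right)} = -3 - R$
$h{\left(C \right)} = 1 - 5 C$ ($h{\left(C \right)} = 4 - \left(3 + 5 C\right) = 1 - 5 C$)
$\frac{1}{77407 + \left(\left(r{\left(2 \right)} + h{\left(6 \right)}\right) 48 + 14617\right)} = \frac{1}{77407 + \left(\left(\frac{1}{-10 + 2} + \left(1 - 30\right)\right) 48 + 14617\right)} = \frac{1}{77407 + \left(\left(\frac{1}{-8} + \left(1 - 30\right)\right) 48 + 14617\right)} = \frac{1}{77407 + \left(\left(- \frac{1}{8} - 29\right) 48 + 14617\right)} = \frac{1}{77407 + \left(\left(- \frac{233}{8}\right) 48 + 14617\right)} = \frac{1}{77407 + \left(-1398 + 14617\right)} = \frac{1}{77407 + 13219} = \frac{1}{90626}$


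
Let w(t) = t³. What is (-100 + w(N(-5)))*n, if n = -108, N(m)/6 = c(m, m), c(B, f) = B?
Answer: 2926800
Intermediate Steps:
N(m) = 6*m
(-100 + w(N(-5)))*n = (-100 + (6*(-5))³)*(-108) = (-100 + (-30)³)*(-108) = (-100 - 27000)*(-108) = -27100*(-108) = 2926800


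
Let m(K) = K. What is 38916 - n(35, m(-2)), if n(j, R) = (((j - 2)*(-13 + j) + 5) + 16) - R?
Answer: 38167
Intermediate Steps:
n(j, R) = 21 - R + (-13 + j)*(-2 + j) (n(j, R) = (((-2 + j)*(-13 + j) + 5) + 16) - R = (((-13 + j)*(-2 + j) + 5) + 16) - R = ((5 + (-13 + j)*(-2 + j)) + 16) - R = (21 + (-13 + j)*(-2 + j)) - R = 21 - R + (-13 + j)*(-2 + j))
38916 - n(35, m(-2)) = 38916 - (47 + 35² - 1*(-2) - 15*35) = 38916 - (47 + 1225 + 2 - 525) = 38916 - 1*749 = 38916 - 749 = 38167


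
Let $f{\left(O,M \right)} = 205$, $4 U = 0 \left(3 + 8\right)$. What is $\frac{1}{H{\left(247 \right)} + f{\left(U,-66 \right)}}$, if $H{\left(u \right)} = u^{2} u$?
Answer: $\frac{1}{15069428} \approx 6.6359 \cdot 10^{-8}$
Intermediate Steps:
$U = 0$ ($U = \frac{0 \left(3 + 8\right)}{4} = \frac{0 \cdot 11}{4} = \frac{1}{4} \cdot 0 = 0$)
$H{\left(u \right)} = u^{3}$
$\frac{1}{H{\left(247 \right)} + f{\left(U,-66 \right)}} = \frac{1}{247^{3} + 205} = \frac{1}{15069223 + 205} = \frac{1}{15069428}$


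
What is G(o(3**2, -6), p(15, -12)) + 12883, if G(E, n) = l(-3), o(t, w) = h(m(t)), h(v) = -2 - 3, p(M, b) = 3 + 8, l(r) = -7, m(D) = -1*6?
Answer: 12876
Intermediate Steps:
m(D) = -6
p(M, b) = 11
h(v) = -5
o(t, w) = -5
G(E, n) = -7
G(o(3**2, -6), p(15, -12)) + 12883 = -7 + 12883 = 12876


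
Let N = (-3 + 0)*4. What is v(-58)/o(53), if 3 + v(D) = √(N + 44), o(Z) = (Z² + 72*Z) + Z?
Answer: -1/2226 + 2*√2/3339 ≈ 0.00039785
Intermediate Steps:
o(Z) = Z² + 73*Z
N = -12 (N = -3*4 = -12)
v(D) = -3 + 4*√2 (v(D) = -3 + √(-12 + 44) = -3 + √32 = -3 + 4*√2)
v(-58)/o(53) = (-3 + 4*√2)/((53*(73 + 53))) = (-3 + 4*√2)/((53*126)) = (-3 + 4*√2)/6678 = (-3 + 4*√2)*(1/6678) = -1/2226 + 2*√2/3339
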